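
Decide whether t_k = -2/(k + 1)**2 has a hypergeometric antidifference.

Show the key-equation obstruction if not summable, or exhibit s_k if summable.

Compute t_(k+1)/t_k: get (k + 1)**2/(k + 2)**2.
So A=k**2 + 2*k + 1 and B=k**2 + 4*k + 4, with C=1.
Need (k**2 + 2*k + 1)·f(k+1) − (k**2 + 2*k + 1)·f(k) = 1.
Degrees (2,2,0) ⇒ d ≤ 0.
Generic f = c0 gives residual -1; -1 = 0 cannot hold, so t_k is not Gosper-summable.

No; the coefficient equations for f are inconsistent.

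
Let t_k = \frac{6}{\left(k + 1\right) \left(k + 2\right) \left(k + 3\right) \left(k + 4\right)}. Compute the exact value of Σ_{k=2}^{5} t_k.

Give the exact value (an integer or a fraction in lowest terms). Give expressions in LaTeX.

Σ = 37/1260

Step 1: r(k) = (k + 1)/(k + 5).
A = k + 1, B = k + 5, C = 1.
Set up (k + 1)·f(k+1) − (k + 4)·f(k) − (1) = 0.
From deg A=1, deg B=1, deg C=0: d=3.
Coefficient equations give f(k) = k*(k**2 + 6*k + 11)/18.
Get s_k = R·t_k = k*(k**2 + 6*k + 11)/(3*(k + 1)*(k + 2)*(k + 3)) with R(k) = B(k−1)f(k)/C(k) = k*(k + 4)*(k**2 + 6*k + 11)/18.
s_(k+1) − s_k = 6/(k**4 + 10*k**3 + 35*k**2 + 50*k + 24) = t_k.
Telescoping: Σ = s_(6) − s_(2) = 83/252 − (3/10) = 37/1260.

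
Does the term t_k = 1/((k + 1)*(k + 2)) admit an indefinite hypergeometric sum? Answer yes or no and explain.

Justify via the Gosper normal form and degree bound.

Yes. s_k = k/(k + 1).

t_(k+1)/t_k = (k + 1)/(k + 3).
Take A(k)=k + 1, B(k)=k + 3, C(k)=1.
Set up (k + 1)·f(k+1) − (k + 2)·f(k) − (1) = 0.
deg f ≤ 1 (via 1,1,0).
Coefficient equations give f(k) = k.
So s_k = (B(k−1)f/C)·t_k = (k*(k + 2))·t_k = k/(k + 1).
s_(k+1) − s_k = 1/(k**2 + 3*k + 2) = t_k.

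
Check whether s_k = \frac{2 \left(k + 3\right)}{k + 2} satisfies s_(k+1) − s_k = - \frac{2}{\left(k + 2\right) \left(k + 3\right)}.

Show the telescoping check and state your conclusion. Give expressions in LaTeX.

Valid — Δs_k = t_k.

s_(k+1) = 2*(k + 4)/(k + 3)
s_(k+1) − s_k = -2/(k**2 + 5*k + 6)
(s_(k+1) − s_k) − t_k = 0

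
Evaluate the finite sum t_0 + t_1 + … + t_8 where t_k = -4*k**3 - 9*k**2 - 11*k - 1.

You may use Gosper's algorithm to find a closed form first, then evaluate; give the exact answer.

Σ = -7425

t_(k+1)/t_k = (4*k**3 + 21*k**2 + 41*k + 25)/(4*k**3 + 9*k**2 + 11*k + 1).
Take A(k)=1, B(k)=1, C(k)=k**3 + 9*k**2/4 + 11*k/4 + 1/4.
Solve (1)·f(k+1) − (1)·f(k) = k**3 + 9*k**2/4 + 11*k/4 + 1/4.
d = 4 from the (0,0,3) case.
Solving with deg f ≤ 4: f(k) = k*(k**3 + k**2 + 2*k - 3)/4.
So s_k = (B(k−1)f/C)·t_k = (k*(k**3 + k**2 + 2*k - 3)/(4*k**3 + 9*k**2 + 11*k + 1))·t_k = k*(-k**3 - k**2 - 2*k + 3).
s_(k+1) − s_k = -4*k**3 - 9*k**2 - 11*k - 1 = t_k.
Evaluate s at k=9 and k=0: -7425 and 0; difference -7425.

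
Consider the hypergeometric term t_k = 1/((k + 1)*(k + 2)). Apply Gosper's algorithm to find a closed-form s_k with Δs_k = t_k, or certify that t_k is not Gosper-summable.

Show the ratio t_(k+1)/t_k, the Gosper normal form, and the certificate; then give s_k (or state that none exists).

s_k = k/(k + 1)

t_(k+1)/t_k = (k + 1)/(k + 3).
Gosper form: A/B · C(k+1)/C(k) with A=k + 1, B=k + 3, C=1.
Need (k + 1)·f(k+1) − (k + 2)·f(k) = 1.
Bound: deg f ≤ 1.
Solve for f: f(k) = k (degree 1 ≤ 1).
Then R = B(k−1)f/C = k*(k + 2), so s_k = R(k)·t_k = k/(k + 1).
Check: Δs_k = 1/(k**2 + 3*k + 2). ✓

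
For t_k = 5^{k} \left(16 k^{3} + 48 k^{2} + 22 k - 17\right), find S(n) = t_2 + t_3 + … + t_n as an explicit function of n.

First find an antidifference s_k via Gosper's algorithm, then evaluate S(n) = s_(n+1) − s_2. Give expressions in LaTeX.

Ratio r(k) = 5*(16*k**3 + 96*k**2 + 166*k + 69)/(16*k**3 + 48*k**2 + 22*k - 17).
Normal form (A,B,C) = (5, 1, k**3 + 3*k**2 + 11*k/8 - 17/16).
Solve (5)·f(k+1) − (1)·f(k) = k**3 + 3*k**2 + 11*k/8 - 17/16.
Bound: deg f ≤ 3.
Match coefficients ⇒ f(k) = (4*k**3 - 3*k**2 - 2*k - 3)/16.
R(k) = B(k−1)·f(k)/C(k) = (4*k**3 - 3*k**2 - 2*k - 3)/(16*k**3 + 48*k**2 + 22*k - 17); s_k = R·t_k = 5**k*(4*k**3 - 3*k**2 - 2*k - 3).
s_(k+1) − s_k = 5**k*(16*k**3 + 48*k**2 + 22*k - 17) = t_k.
Evaluate: s_(n+1) = 5**(n + 1)*(4*n**3 + 9*n**2 + 4*n - 4); subtract s_(2) = 325 ⇒ S(n) = 20*5**n*n**3 + 45*5**n*n**2 + 20*5**n*n - 20*5**n - 325.

S(n) = 20 \cdot 5^{n} n^{3} + 45 \cdot 5^{n} n^{2} + 20 \cdot 5^{n} n - 20 \cdot 5^{n} - 325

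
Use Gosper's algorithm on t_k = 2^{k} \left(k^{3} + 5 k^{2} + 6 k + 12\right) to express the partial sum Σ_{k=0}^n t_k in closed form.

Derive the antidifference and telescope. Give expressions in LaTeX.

S(n) = 2 \cdot 2^{n} n^{3} + 4 \cdot 2^{n} n^{2} + 10 \cdot 2^{n} n + 16 \cdot 2^{n} - 4

r(k) = 2*(k**3 + 8*k**2 + 19*k + 24)/(k**3 + 5*k**2 + 6*k + 12) after simplifying.
Factor: A=2; B=1; C=k**3 + 5*k**2 + 6*k + 12.
Solve (2)·f(k+1) − (1)·f(k) = k**3 + 5*k**2 + 6*k + 12.
deg f ≤ 3 (via 0,0,3).
Solving with deg f ≤ 3: f(k) = k**3 - k**2 + 4*k + 4.
Then R = B(k−1)f/C = (k**3 - k**2 + 4*k + 4)/(k**3 + 5*k**2 + 6*k + 12), so s_k = R(k)·t_k = 2**k*(k**3 - k**2 + 4*k + 4).
Verify: 2**k*(k**3 + 5*k**2 + 6*k + 12) matches t_k.
Evaluate: s_(n+1) = 2**(n + 1)*(n**3 + 2*n**2 + 5*n + 8); subtract s_(0) = 4 ⇒ S(n) = 2*2**n*n**3 + 4*2**n*n**2 + 10*2**n*n + 16*2**n - 4.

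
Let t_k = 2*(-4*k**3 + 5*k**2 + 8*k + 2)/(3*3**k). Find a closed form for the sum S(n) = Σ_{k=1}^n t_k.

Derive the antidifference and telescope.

S(n) = 3**(-n - 1)*(-4*3**n + 4*n**3 + 13*n**2 + 13*n + 4)

Ratio r(k) = (4*k**3 + 7*k**2 - 6*k - 11)/(3*(4*k**3 - 5*k**2 - 8*k - 2)).
Take A(k)=1/3, B(k)=1, C(k)=k**3 - 5*k**2/4 - 2*k - 1/2.
Solve (1/3)·f(k+1) − (1)·f(k) = k**3 - 5*k**2/4 - 2*k - 1/2.
d = 3 from the (0,0,3) case.
Coefficient equations give f(k) = -3*k*(4*k**2 + k - 1)/8.
Certificate R = B(k−1)f/C = -3*k*(4*k**2 + k - 1)/(2*(4*k**3 - 5*k**2 - 8*k - 2)) gives s_k = k*(4*k**2 + k - 1)/3**k.
Check: Δs_k = 2*(-4*k**3 + 5*k**2 + 8*k + 2)/(3*3**k). ✓
Σ_(k=1)^n t_k = s_(n+1) − s_(1) = (3**(-n - 1)*(4*n**3 + 13*n**2 + 13*n + 4)) − (4/3), i.e. 3**(-n - 1)*(-4*3**n + 4*n**3 + 13*n**2 + 13*n + 4).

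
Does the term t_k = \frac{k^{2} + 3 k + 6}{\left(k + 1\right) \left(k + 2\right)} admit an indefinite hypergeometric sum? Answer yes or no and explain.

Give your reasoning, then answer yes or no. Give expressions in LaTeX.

Ratio r(k) = (k + 1)*(3*k + (k + 1)**2 + 9)/((k + 3)*(k**2 + 3*k + 6)).
Take A(k)=k + 1, B(k)=k + 3, C(k)=k**2 + 3*k + 6.
Need (k + 1)·f(k+1) − (k + 2)·f(k) = k**2 + 3*k + 6.
Bound: deg f ≤ 2.
Match coefficients ⇒ f(k) = k*(k + 5).
Certificate R = B(k−1)f/C = k*(k + 2)*(k + 5)/(k**2 + 3*k + 6) gives s_k = k*(k + 5)/(k + 1).
Δs = (k**2 + 3*k + 6)/(k**2 + 3*k + 2), as required.

Yes. s_k = \frac{k \left(k + 5\right)}{k + 1}.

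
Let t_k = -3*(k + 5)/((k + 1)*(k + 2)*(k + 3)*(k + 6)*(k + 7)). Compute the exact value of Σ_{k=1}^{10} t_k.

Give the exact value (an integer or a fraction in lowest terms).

Σ = -145/6188

Compute t_(k+1)/t_k: get (k + 1)*(k + 6)**2/((k + 4)*(k + 5)*(k + 8)).
Normal form (A,B,C) = (k + 1, k + 8, k**3 + 14*k**2 + 65*k + 100).
Set up (k + 1)·f(k+1) − (k + 7)·f(k) − (k**3 + 14*k**2 + 65*k + 100) = 0.
d = 6 from the (1,1,3) case.
Solving with deg f ≤ 6: f(k) = k*(k + 3)*(k + 4)**2*(k + 5)**2/36.
Then R = B(k−1)f/C = k*(k + 3)*(k + 4)*(k + 7)/36, so s_k = R(k)·t_k = k*(-k**2 - 9*k - 20)/(12*(k**3 + 9*k**2 + 20*k + 12)).
Δs = 3*(-k - 5)/(k**5 + 19*k**4 + 131*k**3 + 401*k**2 + 540*k + 252), as required.
Sum = s_(11) − s_(1); s_(11) = -55/663, s_(1) = -5/84 ⇒ -145/6188.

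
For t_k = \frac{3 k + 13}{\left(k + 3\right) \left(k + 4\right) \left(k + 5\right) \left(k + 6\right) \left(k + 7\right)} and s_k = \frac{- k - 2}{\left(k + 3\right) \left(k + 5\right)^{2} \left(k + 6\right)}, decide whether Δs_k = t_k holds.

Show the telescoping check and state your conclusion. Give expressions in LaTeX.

Invalid: residual \frac{3 \left(- 4 k^{2} - 39 k - 93\right)}{k^{7} + 36 k^{6} + 550 k^{5} + 4620 k^{4} + 23029 k^{3} + 68064 k^{2} + 110340 k + 75600} ≠ 0.

s_(k+1) = (-k - 3)/((k + 4)*(k + 6)**2*(k + 7))
s_(k+1) − s_k = (3*k**3 + 34*k**2 + 116*k + 111)/(k**7 + 36*k**6 + 550*k**5 + 4620*k**4 + 23029*k**3 + 68064*k**2 + 110340*k + 75600)
(s_(k+1) − s_k) − t_k = 3*(-4*k**2 - 39*k - 93)/(k**7 + 36*k**6 + 550*k**5 + 4620*k**4 + 23029*k**3 + 68064*k**2 + 110340*k + 75600)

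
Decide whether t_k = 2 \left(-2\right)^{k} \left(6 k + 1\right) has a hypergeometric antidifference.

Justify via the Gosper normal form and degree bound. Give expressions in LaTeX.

t_(k+1)/t_k = 2*(-6*k - 7)/(6*k + 1).
Normal form (A,B,C) = (-2, 1, k + 1/6).
Key eq: (-2)·f(k+1) = (1)·f(k) + (k + 1/6).
deg f ≤ 1 (via 0,0,1).
Match coefficients ⇒ f(k) = -(2*k - 1)/6.
R(k) = B(k−1)·f(k)/C(k) = -(2*k - 1)/(6*k + 1); s_k = R·t_k = (-2)**(k + 1)*(2*k - 1).
s_(k+1) − s_k = 2*(-2)**k*(6*k + 1) = t_k.

Yes. s_k = \left(-2\right)^{k + 1} \left(2 k - 1\right).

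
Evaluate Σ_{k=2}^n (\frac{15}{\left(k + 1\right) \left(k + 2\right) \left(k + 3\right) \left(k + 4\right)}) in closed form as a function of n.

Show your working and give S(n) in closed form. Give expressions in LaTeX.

S(n) = \frac{n^{3} + 9 n^{2} + 26 n - 36}{12 \left(n^{3} + 9 n^{2} + 26 n + 24\right)}

Compute t_(k+1)/t_k: get (k + 1)/(k + 5).
Gosper form: A/B · C(k+1)/C(k) with A=k + 1, B=k + 5, C=1.
Need (k + 1)·f(k+1) − (k + 4)·f(k) = 1.
From deg A=1, deg B=1, deg C=0: d=3.
Solve for f: f(k) = k*(k**2 + 6*k + 11)/18 (degree 3 ≤ 3).
R(k) = B(k−1)·f(k)/C(k) = k*(k + 4)*(k**2 + 6*k + 11)/18; s_k = R·t_k = 5*k*(k**2 + 6*k + 11)/(6*(k + 1)*(k + 2)*(k + 3)).
Check: Δs_k = 15/(k**4 + 10*k**3 + 35*k**2 + 50*k + 24). ✓
Evaluate: s_(n+1) = 5*(n**3 + 9*n**2 + 26*n + 18)/(6*(n**3 + 9*n**2 + 26*n + 24)); subtract s_(2) = 3/4 ⇒ S(n) = (n**3 + 9*n**2 + 26*n - 36)/(12*(n**3 + 9*n**2 + 26*n + 24)).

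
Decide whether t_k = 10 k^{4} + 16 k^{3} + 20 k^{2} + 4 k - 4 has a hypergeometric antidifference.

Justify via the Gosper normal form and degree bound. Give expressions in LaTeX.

Yes. s_k = k \left(2 k^{4} - k^{3} + 2 k^{2} - 4 k - 3\right).

t_(k+1)/t_k = (5*k**4 + 28*k**3 + 64*k**2 + 66*k + 23)/(5*k**4 + 8*k**3 + 10*k**2 + 2*k - 2).
Factor: A=1; B=1; C=k**4 + 8*k**3/5 + 2*k**2 + 2*k/5 - 2/5.
Need (1)·f(k+1) − (1)·f(k) = k**4 + 8*k**3/5 + 2*k**2 + 2*k/5 - 2/5.
deg f ≤ 5 (via 0,0,4).
A polynomial solution: f(k) = k*(2*k**4 - k**3 + 2*k**2 - 4*k - 3)/10.
So s_k = (B(k−1)f/C)·t_k = (k*(2*k**4 - k**3 + 2*k**2 - 4*k - 3)/(2*(5*k**4 + 8*k**3 + 10*k**2 + 2*k - 2)))·t_k = k*(2*k**4 - k**3 + 2*k**2 - 4*k - 3).
Δs = 10*k**4 + 16*k**3 + 20*k**2 + 4*k - 4, as required.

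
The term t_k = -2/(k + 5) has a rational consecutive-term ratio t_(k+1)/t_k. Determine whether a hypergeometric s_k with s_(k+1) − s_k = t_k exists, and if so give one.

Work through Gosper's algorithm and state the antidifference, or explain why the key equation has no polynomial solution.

r(k) = (k + 5)/(k + 6) after simplifying.
Factor: A=k + 5; B=k + 6; C=1.
Set up (k + 5)·f(k+1) − (k + 5)·f(k) − (1) = 0.
Degrees (1,1,0) ⇒ d ≤ 0.
Generic f = c0 gives residual -1; -1 = 0 cannot hold, so t_k is not Gosper-summable.

none (Gosper's algorithm certifies no s_k)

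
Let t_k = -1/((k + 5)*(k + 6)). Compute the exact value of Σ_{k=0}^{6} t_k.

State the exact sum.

Σ = -7/60

Step 1: r(k) = (k + 5)/(k + 7).
Take A(k)=k + 5, B(k)=k + 7, C(k)=1.
f must satisfy (k + 5)·f(k+1) − (k + 6)·f(k) = 1.
deg f ≤ 1 (via 1,1,0).
Solving with deg f ≤ 1: f(k) = k/5.
Then R = B(k−1)f/C = k*(k + 6)/5, so s_k = R(k)·t_k = -k/(5*k + 25).
Δs = -1/(k**2 + 11*k + 30), as required.
Telescoping: Σ = s_(7) − s_(0) = -7/60 − (0) = -7/60.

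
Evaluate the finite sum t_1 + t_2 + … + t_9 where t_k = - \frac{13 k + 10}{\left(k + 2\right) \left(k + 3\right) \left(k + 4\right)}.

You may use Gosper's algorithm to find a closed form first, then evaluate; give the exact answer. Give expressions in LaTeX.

Compute t_(k+1)/t_k: get (k + 2)*(13*k + 23)/((k + 5)*(13*k + 10)).
Normal form (A,B,C) = (k + 2, k + 5, k + 10/13).
Solve (k + 2)·f(k+1) − (k + 4)·f(k) = k + 10/13.
Bound: deg f ≤ 2.
Coefficient equations give f(k) = k*(3*k + 2)/13.
Get s_k = R·t_k = k*(-3*k - 2)/((k + 2)*(k + 3)) with R(k) = B(k−1)f(k)/C(k) = k*(k + 4)*(3*k + 2)/(13*k + 10).
s_(k+1) − s_k = (-13*k - 10)/(k**3 + 9*k**2 + 26*k + 24) = t_k.
Σ_(k=1)^(9) t_k = s_(10) − s_(1) = -80/39 − (-5/12) = -85/52.

Σ = -85/52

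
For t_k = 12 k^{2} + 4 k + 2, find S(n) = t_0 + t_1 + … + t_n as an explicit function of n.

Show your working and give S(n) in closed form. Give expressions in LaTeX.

S(n) = 4 n^{3} + 8 n^{2} + 6 n + 2

Ratio r(k) = (6*k**2 + 14*k + 9)/(6*k**2 + 2*k + 1).
So A=1 and B=1, with C=k**2 + k/3 + 1/6.
Set up (1)·f(k+1) − (1)·f(k) − (k**2 + k/3 + 1/6) = 0.
deg f ≤ 3 (via 0,0,2).
Solving with deg f ≤ 3: f(k) = k*(2*k**2 - 2*k + 1)/6.
R(k) = B(k−1)·f(k)/C(k) = k*(2*k**2 - 2*k + 1)/(6*k**2 + 2*k + 1); s_k = R·t_k = 2*k*(2*k**2 - 2*k + 1).
Check: Δs_k = 12*k**2 + 4*k + 2. ✓
Telescope: S(n) = s_(n+1) − s_(0) = 4*n**3 + 8*n**2 + 6*n + 2 − (0) = 4*n**3 + 8*n**2 + 6*n + 2.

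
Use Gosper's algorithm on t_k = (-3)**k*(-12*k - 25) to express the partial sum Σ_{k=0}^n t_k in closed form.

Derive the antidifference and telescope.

S(n) = -9*(-3)**n*n - 21*(-3)**n - 4

The ratio is 3*(-12*k - 37)/(12*k + 25).
Gosper form: A/B · C(k+1)/C(k) with A=-3, B=1, C=k + 25/12.
Key eq: (-3)·f(k+1) = (1)·f(k) + (k + 25/12).
d = 1 from the (0,0,1) case.
A polynomial solution: f(k) = -(3*k + 4)/12.
Certificate R = B(k−1)f/C = -(3*k + 4)/(12*k + 25) gives s_k = (-3)**k*(3*k + 4).
Check: Δs_k = (-3)**k*(-12*k - 25). ✓
s_(n+1) = (-3)**(n + 1)*(3*n + 7) and s_(0) = 4, so S(n) = -9*(-3)**n*n - 21*(-3)**n - 4.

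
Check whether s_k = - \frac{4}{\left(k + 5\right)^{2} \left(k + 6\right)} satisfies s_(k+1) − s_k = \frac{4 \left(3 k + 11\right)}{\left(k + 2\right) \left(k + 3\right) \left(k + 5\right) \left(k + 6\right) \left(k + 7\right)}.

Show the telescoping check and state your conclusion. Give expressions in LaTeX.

s_(k+1) = -4/((k + 6)**2*(k + 7))
s_(k+1) − s_k = 4*(3*k + 17)/(k**5 + 29*k**4 + 335*k**3 + 1927*k**2 + 5520*k + 6300)
(s_(k+1) − s_k) − t_k = 48*(-k**2 - 9*k - 19)/(k**7 + 34*k**6 + 486*k**5 + 3776*k**4 + 17165*k**3 + 45462*k**2 + 64620*k + 37800)

Invalid: residual \frac{48 \left(- k^{2} - 9 k - 19\right)}{k^{7} + 34 k^{6} + 486 k^{5} + 3776 k^{4} + 17165 k^{3} + 45462 k^{2} + 64620 k + 37800} ≠ 0.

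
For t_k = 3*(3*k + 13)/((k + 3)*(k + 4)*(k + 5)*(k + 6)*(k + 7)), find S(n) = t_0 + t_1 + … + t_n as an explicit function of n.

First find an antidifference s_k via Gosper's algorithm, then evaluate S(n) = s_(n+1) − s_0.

S(n) = (n**3 + 17*n**2 + 94*n + 78)/(30*(n**3 + 17*n**2 + 94*n + 168))

Ratio r(k) = (k + 3)*(3*k + 16)/((k + 8)*(3*k + 13)).
Factor: A=k + 3; B=k + 8; C=k + 13/3.
f must satisfy (k + 3)·f(k+1) − (k + 7)·f(k) = k + 13/3.
d = 4 from the (1,1,1) case.
A polynomial solution: f(k) = k*(k + 4)*(k**2 + 14*k + 63)/270.
Certificate R = B(k−1)f/C = k*(k + 4)*(k + 7)*(k**2 + 14*k + 63)/(90*(3*k + 13)) gives s_k = k*(k**2 + 14*k + 63)/(30*(k**3 + 14*k**2 + 63*k + 90)).
s_(k+1) − s_k = 3*(3*k + 13)/(k**5 + 25*k**4 + 245*k**3 + 1175*k**2 + 2754*k + 2520) = t_k.
Evaluate: s_(n+1) = (n**3 + 17*n**2 + 94*n + 78)/(30*(n**3 + 17*n**2 + 94*n + 168)); subtract s_(0) = 0 ⇒ S(n) = (n**3 + 17*n**2 + 94*n + 78)/(30*(n**3 + 17*n**2 + 94*n + 168)).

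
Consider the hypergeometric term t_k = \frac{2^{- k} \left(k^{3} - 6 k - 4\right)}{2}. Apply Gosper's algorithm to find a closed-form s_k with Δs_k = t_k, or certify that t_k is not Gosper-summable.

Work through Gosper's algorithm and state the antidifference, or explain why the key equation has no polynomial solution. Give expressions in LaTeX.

r(k) = (6*k - (k + 1)**3 + 10)/(2*(-k**3 + 6*k + 4)) after simplifying.
So A=1/2 and B=1, with C=k**3 - 6*k - 4.
Need (1/2)·f(k+1) − (1)·f(k) = k**3 - 6*k - 4.
d = 3 from the (0,0,3) case.
Solving with deg f ≤ 3: f(k) = -2*(k**3 + 3*k**2 + 3*k + 3).
R(k) = B(k−1)·f(k)/C(k) = -2*(k**3 + 3*k**2 + 3*k + 3)/((k + 2)*(k**2 - 2*k - 2)); s_k = R·t_k = (-k**3 - 3*k**2 - 3*k - 3)/2**k.
s_(k+1) − s_k = (k**3 - 6*k - 4)/(2*2**k) = t_k.

s_k = 2^{- k} \left(- k^{3} - 3 k^{2} - 3 k - 3\right)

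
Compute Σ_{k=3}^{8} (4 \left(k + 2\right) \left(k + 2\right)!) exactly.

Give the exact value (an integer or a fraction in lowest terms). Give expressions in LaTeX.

Σ = 159666720

Ratio r(k) = (k + 3)**2/(k + 2).
Take A(k)=k + 3, B(k)=1, C(k)=k + 2.
f must satisfy (k + 3)·f(k+1) − (1)·f(k) = k + 2.
From deg A=1, deg B=0, deg C=1: d=0.
Match coefficients ⇒ f(k) = 1.
Get s_k = R·t_k = 4*factorial(k + 2) with R(k) = B(k−1)f(k)/C(k) = 1/(k + 2).
Δs = 4*(k + 2)*factorial(k + 2), as required.
Σ_(k=3)^(8) t_k = s_(9) − s_(3) = 159667200 − (480) = 159666720.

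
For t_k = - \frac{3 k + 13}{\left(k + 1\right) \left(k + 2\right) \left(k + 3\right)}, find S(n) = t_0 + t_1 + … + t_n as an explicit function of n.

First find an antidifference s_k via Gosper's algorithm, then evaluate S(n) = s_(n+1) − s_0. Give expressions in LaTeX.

S(n) = \frac{- 4 n^{2} - 17 n - 13}{n^{2} + 5 n + 6}

r(k) = (k + 1)*(3*k + 16)/((k + 4)*(3*k + 13)) after simplifying.
Factor: A=k + 1; B=k + 4; C=k + 13/3.
Set up (k + 1)·f(k+1) − (k + 3)·f(k) − (k + 13/3) = 0.
d = 2 from the (1,1,1) case.
Match coefficients ⇒ f(k) = k*(4*k + 9)/3.
R(k) = B(k−1)·f(k)/C(k) = k*(k + 3)*(4*k + 9)/(3*k + 13); s_k = R·t_k = k*(-4*k - 9)/((k + 1)*(k + 2)).
Δs = (-3*k - 13)/(k**3 + 6*k**2 + 11*k + 6), as required.
Σ_(k=0)^n t_k = s_(n+1) − s_(0) = ((-4*n**2 - 17*n - 13)/(n**2 + 5*n + 6)) − (0), i.e. (-4*n**2 - 17*n - 13)/(n**2 + 5*n + 6).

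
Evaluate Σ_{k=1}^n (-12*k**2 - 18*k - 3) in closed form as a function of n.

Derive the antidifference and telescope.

t_(k+1)/t_k = (4*k**2 + 14*k + 11)/(4*k**2 + 6*k + 1).
Factor: A=1; B=1; C=k**2 + 3*k/2 + 1/4.
f must satisfy (1)·f(k+1) − (1)·f(k) = k**2 + 3*k/2 + 1/4.
Bound: deg f ≤ 3.
Coefficient equations give f(k) = k*(4*k**2 + 3*k - 4)/12.
Get s_k = R·t_k = k*(-4*k**2 - 3*k + 4) with R(k) = B(k−1)f(k)/C(k) = k*(4*k**2 + 3*k - 4)/(3*(4*k**2 + 6*k + 1)).
s_(k+1) − s_k = -12*k**2 - 18*k - 3 = t_k.
s_(n+1) = -4*n**3 - 15*n**2 - 14*n - 3 and s_(1) = -3, so S(n) = n*(-4*n**2 - 15*n - 14).

S(n) = n*(-4*n**2 - 15*n - 14)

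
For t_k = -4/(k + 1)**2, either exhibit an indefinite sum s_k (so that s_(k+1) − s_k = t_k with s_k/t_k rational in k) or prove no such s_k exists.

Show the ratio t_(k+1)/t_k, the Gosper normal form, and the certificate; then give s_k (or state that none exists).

Compute t_(k+1)/t_k: get (k + 1)**2/(k + 2)**2.
So A=k**2 + 2*k + 1 and B=k**2 + 4*k + 4, with C=1.
Need (k**2 + 2*k + 1)·f(k+1) − (k**2 + 2*k + 1)·f(k) = 1.
Bound: deg f ≤ 0.
f = c0 ⇒ A·f(k+1) − B(k−1)·f(k) − C = -1. The system {-1 = 0} is inconsistent; no antidifference.

no hypergeometric antidifference exists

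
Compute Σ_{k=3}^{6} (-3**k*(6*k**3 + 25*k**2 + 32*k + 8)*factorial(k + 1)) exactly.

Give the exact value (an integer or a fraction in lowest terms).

Σ = -9082511208

t_(k+1)/t_k = 3*(6*k**4 + 55*k**3 + 186*k**2 + 271*k + 142)/(6*k**3 + 25*k**2 + 32*k + 8).
Take A(k)=3*k + 6, B(k)=1, C(k)=k**3 + 25*k**2/6 + 16*k/3 + 4/3.
f must satisfy (3*k + 6)·f(k+1) − (1)·f(k) = k**3 + 25*k**2/6 + 16*k/3 + 4/3.
deg f ≤ 2 (via 1,0,3).
Solving with deg f ≤ 2: f(k) = (2*k**2 + k - 2)/6.
Certificate R = B(k−1)f/C = (2*k**2 + k - 2)/(6*k**3 + 25*k**2 + 32*k + 8) gives s_k = -3**k*(2*k**2 + k - 2)*factorial(k + 1).
s_(k+1) − s_k = -3**k*(6*k**3 + 25*k**2 + 32*k + 8)*factorial(k + 1) = t_k.
Evaluate s at k=7 and k=3: -9082523520 and -12312; difference -9082511208.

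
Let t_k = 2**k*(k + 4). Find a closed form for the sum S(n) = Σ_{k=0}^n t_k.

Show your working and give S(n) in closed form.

S(n) = 2*2**n*n + 6*2**n - 2

t_(k+1)/t_k = 2*(k + 5)/(k + 4).
So A=2 and B=1, with C=k + 4.
Solve (2)·f(k+1) − (1)·f(k) = k + 4.
Bound: deg f ≤ 1.
Solve for f: f(k) = k + 2 (degree 1 ≤ 1).
Get s_k = R·t_k = 2**k*(k + 2) with R(k) = B(k−1)f(k)/C(k) = (k + 2)/(k + 4).
Verify: 2**k*(k + 4) matches t_k.
s_(n+1) = 2**(n + 1)*(n + 3) and s_(0) = 2, so S(n) = 2*2**n*n + 6*2**n - 2.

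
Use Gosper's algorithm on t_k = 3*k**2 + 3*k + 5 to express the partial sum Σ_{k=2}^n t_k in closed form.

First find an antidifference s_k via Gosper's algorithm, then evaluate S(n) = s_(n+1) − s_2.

t_(k+1)/t_k = (3*k**2 + 9*k + 11)/(3*k**2 + 3*k + 5).
Factor: A=1; B=1; C=k**2 + k + 5/3.
Need (1)·f(k+1) − (1)·f(k) = k**2 + k + 5/3.
d = 3 from the (0,0,2) case.
Solve for f: f(k) = k*(k**2 + 4)/3 (degree 3 ≤ 3).
Certificate R = B(k−1)f/C = k*(k**2 + 4)/(3*k**2 + 3*k + 5) gives s_k = k*(k**2 + 4).
s_(k+1) − s_k = 3*k**2 + 3*k + 5 = t_k.
Telescope: S(n) = s_(n+1) − s_(2) = n**3 + 3*n**2 + 7*n + 5 − (16) = n**3 + 3*n**2 + 7*n - 11.

S(n) = n**3 + 3*n**2 + 7*n - 11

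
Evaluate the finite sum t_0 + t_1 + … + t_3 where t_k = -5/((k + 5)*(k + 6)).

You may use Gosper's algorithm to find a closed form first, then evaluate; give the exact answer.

Σ = -4/9

r(k) = (k + 5)/(k + 7) after simplifying.
Gosper form: A/B · C(k+1)/C(k) with A=k + 5, B=k + 7, C=1.
Set up (k + 5)·f(k+1) − (k + 6)·f(k) − (1) = 0.
Degrees (1,1,0) ⇒ d ≤ 1.
Match coefficients ⇒ f(k) = k/5.
Then R = B(k−1)f/C = k*(k + 6)/5, so s_k = R(k)·t_k = -k/(k + 5).
Verify: -5/(k**2 + 11*k + 30) matches t_k.
Telescoping: Σ = s_(4) − s_(0) = -4/9 − (0) = -4/9.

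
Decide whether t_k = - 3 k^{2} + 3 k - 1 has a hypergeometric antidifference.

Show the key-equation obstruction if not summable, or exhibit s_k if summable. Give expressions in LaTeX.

Yes. s_k = k \left(- k^{2} + 3 k - 3\right).

t_(k+1)/t_k = (3*k**2 + 3*k + 1)/(3*k**2 - 3*k + 1).
Normal form (A,B,C) = (1, 1, k**2 - k + 1/3).
Need (1)·f(k+1) − (1)·f(k) = k**2 - k + 1/3.
deg f ≤ 3 (via 0,0,2).
A polynomial solution: f(k) = k*(k**2 - 3*k + 3)/3.
Certificate R = B(k−1)f/C = k*(k**2 - 3*k + 3)/(3*k**2 - 3*k + 1) gives s_k = k*(-k**2 + 3*k - 3).
Δs = -3*k**2 + 3*k - 1, as required.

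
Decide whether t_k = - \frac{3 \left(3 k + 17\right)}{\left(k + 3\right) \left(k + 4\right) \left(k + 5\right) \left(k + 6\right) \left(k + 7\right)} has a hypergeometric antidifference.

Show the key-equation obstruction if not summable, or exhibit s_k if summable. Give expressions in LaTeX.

Yes. s_k = \frac{k \left(- k^{2} - 13 k - 54\right)}{24 \left(k^{3} + 13 k^{2} + 54 k + 72\right)}.

t_(k+1)/t_k = (k + 3)*(3*k + 20)/((k + 8)*(3*k + 17)).
Normal form (A,B,C) = (k + 3, k + 8, k + 17/3).
Solve (k + 3)·f(k+1) − (k + 7)·f(k) = k + 17/3.
From deg A=1, deg B=1, deg C=1: d=4.
Solving with deg f ≤ 4: f(k) = k*(k + 5)*(k**2 + 13*k + 54)/216.
Certificate R = B(k−1)f/C = k*(k + 5)*(k + 7)*(k**2 + 13*k + 54)/(72*(3*k + 17)) gives s_k = k*(-k**2 - 13*k - 54)/(24*(k**3 + 13*k**2 + 54*k + 72)).
Verify: 3*(-3*k - 17)/(k**5 + 25*k**4 + 245*k**3 + 1175*k**2 + 2754*k + 2520) matches t_k.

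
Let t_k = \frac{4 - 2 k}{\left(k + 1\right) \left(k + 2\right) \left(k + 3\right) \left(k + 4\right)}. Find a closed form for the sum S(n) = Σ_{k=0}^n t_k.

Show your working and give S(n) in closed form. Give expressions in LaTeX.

S(n) = \frac{n^{3} + 9 n^{2} + 32 n + 24}{6 \left(n^{3} + 9 n^{2} + 26 n + 24\right)}

r(k) = (k - 1)*(k + 1)/((k - 2)*(k + 5)) after simplifying.
Factor: A=k + 1; B=k + 5; C=k - 2.
Need (k + 1)·f(k+1) − (k + 4)·f(k) = k - 2.
Bound: deg f ≤ 3.
Match coefficients ⇒ f(k) = -k*(k**2 + 6*k + 17)/12.
Certificate R = B(k−1)f/C = -k*(k + 4)*(k**2 + 6*k + 17)/(12*(k - 2)) gives s_k = k*(k**2 + 6*k + 17)/(6*(k + 1)*(k + 2)*(k + 3)).
s_(k+1) − s_k = 2*(2 - k)/(k**4 + 10*k**3 + 35*k**2 + 50*k + 24) = t_k.
s_(n+1) = (n**3 + 9*n**2 + 32*n + 24)/(6*(n**3 + 9*n**2 + 26*n + 24)) and s_(0) = 0, so S(n) = (n**3 + 9*n**2 + 32*n + 24)/(6*(n**3 + 9*n**2 + 26*n + 24)).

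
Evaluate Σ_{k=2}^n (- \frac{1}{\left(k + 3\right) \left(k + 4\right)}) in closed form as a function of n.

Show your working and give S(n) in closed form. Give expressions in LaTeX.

S(n) = \frac{1 - n}{5 \left(n + 4\right)}

r(k) = (k + 3)/(k + 5) after simplifying.
Take A(k)=k + 3, B(k)=k + 5, C(k)=1.
Solve (k + 3)·f(k+1) − (k + 4)·f(k) = 1.
From deg A=1, deg B=1, deg C=0: d=1.
Match coefficients ⇒ f(k) = k/3.
Then R = B(k−1)f/C = k*(k + 4)/3, so s_k = R(k)·t_k = -k/(3*k + 9).
Δs = -1/(k**2 + 7*k + 12), as required.
s_(n+1) = (-n - 1)/(3*(n + 4)) and s_(2) = -2/15, so S(n) = (1 - n)/(5*(n + 4)).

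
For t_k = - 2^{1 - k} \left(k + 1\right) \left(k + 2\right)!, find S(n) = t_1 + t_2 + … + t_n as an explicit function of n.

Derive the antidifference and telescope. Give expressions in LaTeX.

S(n) = 12 - 2 \cdot 2^{- n} \left(n + 3\right)!

Compute t_(k+1)/t_k: get (k + 2)*(k + 3)/(2*(k + 1)).
Normal form (A,B,C) = (k/2 + 3/2, 1, k + 1).
Key eq: (k/2 + 3/2)·f(k+1) = (1)·f(k) + (k + 1).
deg f ≤ 0 (via 1,0,1).
Coefficient equations give f(k) = 2.
Get s_k = R·t_k = -2**(2 - k)*factorial(k + 2) with R(k) = B(k−1)f(k)/C(k) = 2/(k + 1).
s_(k+1) − s_k = -2**(1 - k)*(k + 1)*factorial(k + 2) = t_k.
Telescope: S(n) = s_(n+1) − s_(1) = -2**(1 - n)*factorial(n + 3) − (-12) = 12 - 2*factorial(n + 3)/2**n.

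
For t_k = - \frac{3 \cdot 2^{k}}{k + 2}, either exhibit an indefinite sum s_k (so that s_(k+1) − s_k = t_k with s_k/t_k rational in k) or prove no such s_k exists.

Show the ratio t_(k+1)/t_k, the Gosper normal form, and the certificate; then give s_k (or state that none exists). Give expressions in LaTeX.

Compute t_(k+1)/t_k: get 2*(k + 2)/(k + 3).
Normal form (A,B,C) = (2*k + 4, k + 3, 1).
Solve (2*k + 4)·f(k+1) − (k + 2)·f(k) = 1.
deg f ≤ -1 (via 1,1,0).
Bound -1 < 0, so the key equation has no polynomial solution.

not Gosper-summable; s_k does not exist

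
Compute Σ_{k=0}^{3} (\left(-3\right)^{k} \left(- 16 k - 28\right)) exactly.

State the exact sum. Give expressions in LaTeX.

Σ = 1616

Step 1: r(k) = 3*(-4*k - 11)/(4*k + 7).
A = -3, B = 1, C = k + 7/4.
f must satisfy (-3)·f(k+1) − (1)·f(k) = k + 7/4.
d = 1 from the (0,0,1) case.
A polynomial solution: f(k) = -(k + 1)/4.
R(k) = B(k−1)·f(k)/C(k) = -(k + 1)/(4*k + 7); s_k = R·t_k = 4*(-3)**k*(k + 1).
s_(k+1) − s_k = (-3)**k*(-16*k - 28) = t_k.
Sum = s_(4) − s_(0); s_(4) = 1620, s_(0) = 4 ⇒ 1616.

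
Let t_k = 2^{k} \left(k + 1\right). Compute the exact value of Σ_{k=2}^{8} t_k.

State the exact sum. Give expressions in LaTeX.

Σ = 4092

The ratio is 2*(k + 2)/(k + 1).
So A=2 and B=1, with C=k + 1.
Solve (2)·f(k+1) − (1)·f(k) = k + 1.
Bound: deg f ≤ 1.
Coefficient equations give f(k) = k - 1.
Get s_k = R·t_k = 2**k*(k - 1) with R(k) = B(k−1)f(k)/C(k) = (k - 1)/(k + 1).
Δs = 2**k*(k + 1), as required.
Σ_(k=2)^(8) t_k = s_(9) − s_(2) = 4096 − (4) = 4092.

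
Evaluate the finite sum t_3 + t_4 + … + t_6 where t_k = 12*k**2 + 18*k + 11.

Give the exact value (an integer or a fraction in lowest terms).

r(k) = (12*k**2 + 42*k + 41)/(12*k**2 + 18*k + 11) after simplifying.
Normal form (A,B,C) = (1, 1, k**2 + 3*k/2 + 11/12).
Set up (1)·f(k+1) − (1)·f(k) − (k**2 + 3*k/2 + 11/12) = 0.
Degrees (0,0,2) ⇒ d ≤ 3.
A polynomial solution: f(k) = k*(4*k**2 + 3*k + 4)/12.
So s_k = (B(k−1)f/C)·t_k = (k*(4*k**2 + 3*k + 4)/(12*k**2 + 18*k + 11))·t_k = k*(4*k**2 + 3*k + 4).
Verify: 12*k**2 + 18*k + 11 matches t_k.
Σ_(k=3)^(6) t_k = s_(7) − s_(3) = 1547 − (147) = 1400.

Σ = 1400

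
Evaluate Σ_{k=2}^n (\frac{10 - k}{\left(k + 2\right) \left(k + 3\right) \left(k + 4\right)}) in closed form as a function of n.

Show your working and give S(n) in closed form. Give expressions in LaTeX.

S(n) = \frac{n^{2} + 17 n - 18}{10 \left(n^{2} + 7 n + 12\right)}

Ratio r(k) = (k - 9)*(k + 2)/((k - 10)*(k + 5)).
Factor: A=k + 2; B=k + 5; C=k - 10.
Solve (k + 2)·f(k+1) − (k + 4)·f(k) = k - 10.
From deg A=1, deg B=1, deg C=1: d=2.
A polynomial solution: f(k) = -k*(2*k + 13)/3.
Certificate R = B(k−1)f/C = -k*(k + 4)*(2*k + 13)/(3*(k - 10)) gives s_k = k*(2*k + 13)/(3*(k + 2)*(k + 3)).
Verify: (10 - k)/(k**3 + 9*k**2 + 26*k + 24) matches t_k.
Telescope: S(n) = s_(n+1) − s_(2) = (2*n**2 + 17*n + 15)/(3*(n**2 + 7*n + 12)) − (17/30) = (n**2 + 17*n - 18)/(10*(n**2 + 7*n + 12)).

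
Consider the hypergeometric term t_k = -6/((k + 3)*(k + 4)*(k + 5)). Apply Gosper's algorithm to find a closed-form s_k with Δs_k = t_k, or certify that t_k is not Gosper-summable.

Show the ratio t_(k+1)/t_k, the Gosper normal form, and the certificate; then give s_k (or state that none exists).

The ratio is (k + 3)/(k + 6).
Normal form (A,B,C) = (k + 3, k + 6, 1).
Need (k + 3)·f(k+1) − (k + 5)·f(k) = 1.
deg f ≤ 2 (via 1,1,0).
Solve for f: f(k) = k*(k + 7)/24 (degree 2 ≤ 2).
Certificate R = B(k−1)f/C = k*(k + 5)*(k + 7)/24 gives s_k = k*(-k - 7)/(4*(k + 3)*(k + 4)).
Verify: -6/(k**3 + 12*k**2 + 47*k + 60) matches t_k.

s_k = k*(-k - 7)/(4*(k + 3)*(k + 4))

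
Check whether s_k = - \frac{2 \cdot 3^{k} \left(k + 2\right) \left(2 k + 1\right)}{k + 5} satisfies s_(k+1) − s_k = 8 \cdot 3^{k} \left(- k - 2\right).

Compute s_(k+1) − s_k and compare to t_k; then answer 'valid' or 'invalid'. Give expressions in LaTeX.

Invalid: residual \frac{3^{k + 1} \left(8 k^{2} + 52 k + 78\right)}{k^{2} + 11 k + 30} ≠ 0.

s_(k+1) = -6*3**k*(k + 3)*(2*k + 3)/(k + 6)
s_(k+1) − s_k = 3**k*(-8*k**3 - 80*k**2 - 260*k - 246)/(k**2 + 11*k + 30)
(s_(k+1) − s_k) − t_k = 3**(k + 1)*(8*k**2 + 52*k + 78)/(k**2 + 11*k + 30)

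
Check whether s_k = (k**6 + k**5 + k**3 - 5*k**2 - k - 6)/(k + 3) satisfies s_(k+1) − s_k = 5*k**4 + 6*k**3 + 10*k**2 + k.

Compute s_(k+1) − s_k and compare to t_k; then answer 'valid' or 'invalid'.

Invalid: residual (-4*k**5 - 22*k**4 - 26*k**3 - 34*k**2 - 2*k - 3)/(k**2 + 7*k + 12) ≠ 0.

s_(k+1) = (-k + (k + 1)**6 + (k + 1)**5 + (k + 1)**3 - 5*(k + 1)**2 - 7)/(k + 4)
s_(k+1) − s_k = (5*k**6 + 37*k**5 + 90*k**4 + 117*k**3 + 93*k**2 + 10*k - 3)/(k**2 + 7*k + 12)
(s_(k+1) − s_k) − t_k = (-4*k**5 - 22*k**4 - 26*k**3 - 34*k**2 - 2*k - 3)/(k**2 + 7*k + 12)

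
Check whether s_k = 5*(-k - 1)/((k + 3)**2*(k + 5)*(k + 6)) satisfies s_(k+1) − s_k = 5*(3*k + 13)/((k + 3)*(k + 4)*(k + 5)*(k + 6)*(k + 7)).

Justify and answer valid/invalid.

s_(k+1) = 5*(-k - 2)/((k + 4)**2*(k + 6)*(k + 7))
s_(k+1) − s_k = 5*((k + 1)*(k + 4)**2*(k + 7) - (k + 2)*(k + 3)**2*(k + 5))/((k + 3)**2*(k + 4)**2*(k + 5)*(k + 6)*(k + 7))
(s_(k+1) − s_k) − t_k = 10*(-4*k**2 - 33*k - 67)/(k**7 + 32*k**6 + 432*k**5 + 3190*k**4 + 13919*k**3 + 35898*k**2 + 50688*k + 30240)

Invalid: residual 10*(-4*k**2 - 33*k - 67)/(k**7 + 32*k**6 + 432*k**5 + 3190*k**4 + 13919*k**3 + 35898*k**2 + 50688*k + 30240) ≠ 0.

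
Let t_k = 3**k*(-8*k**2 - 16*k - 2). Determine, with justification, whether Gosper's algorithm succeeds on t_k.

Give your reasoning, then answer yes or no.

The ratio is 3*(4*k**2 + 16*k + 13)/(4*k**2 + 8*k + 1).
So A=3 and B=1, with C=k**2 + 2*k + 1/4.
Key eq: (3)·f(k+1) = (1)·f(k) + (k**2 + 2*k + 1/4).
Bound: deg f ≤ 2.
A polynomial solution: f(k) = (2*k - 1)**2/8.
R(k) = B(k−1)·f(k)/C(k) = (2*k - 1)**2/(2*(4*k**2 + 8*k + 1)); s_k = R·t_k = 3**k*(-4*k**2 + 4*k - 1).
Check: Δs_k = 3**k*(-8*k**2 - 16*k - 2). ✓

Yes. s_k = 3**k*(-4*k**2 + 4*k - 1).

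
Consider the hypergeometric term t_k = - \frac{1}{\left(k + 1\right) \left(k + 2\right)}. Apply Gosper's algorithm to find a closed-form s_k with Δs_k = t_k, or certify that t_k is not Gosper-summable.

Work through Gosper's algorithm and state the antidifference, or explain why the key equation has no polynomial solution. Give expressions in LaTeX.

Compute t_(k+1)/t_k: get (k + 1)/(k + 3).
Gosper form: A/B · C(k+1)/C(k) with A=k + 1, B=k + 3, C=1.
f must satisfy (k + 1)·f(k+1) − (k + 2)·f(k) = 1.
deg f ≤ 1 (via 1,1,0).
Coefficient equations give f(k) = k.
So s_k = (B(k−1)f/C)·t_k = (k*(k + 2))·t_k = -k/(k + 1).
Verify: -1/(k**2 + 3*k + 2) matches t_k.

s_k = - \frac{k}{k + 1}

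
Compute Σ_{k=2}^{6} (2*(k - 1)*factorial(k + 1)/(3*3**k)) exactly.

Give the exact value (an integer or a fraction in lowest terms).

Σ = 8636/243

The ratio is k*(k + 2)/(3*(k - 1)).
Gosper form: A/B · C(k+1)/C(k) with A=k/3 + 2/3, B=1, C=k - 1.
Solve (k/3 + 2/3)·f(k+1) − (1)·f(k) = k - 1.
deg f ≤ 0 (via 1,0,1).
Solve for f: f(k) = 3 (degree 0 ≤ 0).
Get s_k = R·t_k = 2*factorial(k + 1)/3**k with R(k) = B(k−1)f(k)/C(k) = 3/(k - 1).
Δs = 2*(k - 1)*factorial(k + 1)/(3*3**k), as required.
Sum = s_(7) − s_(2); s_(7) = 8960/243, s_(2) = 4/3 ⇒ 8636/243.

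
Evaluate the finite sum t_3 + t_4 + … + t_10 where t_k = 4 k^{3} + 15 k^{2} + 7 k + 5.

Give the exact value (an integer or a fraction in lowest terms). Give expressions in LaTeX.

Σ = 18168

Ratio r(k) = (4*k**3 + 27*k**2 + 49*k + 31)/(4*k**3 + 15*k**2 + 7*k + 5).
So A=1 and B=1, with C=k**3 + 15*k**2/4 + 7*k/4 + 5/4.
f must satisfy (1)·f(k+1) − (1)·f(k) = k**3 + 15*k**2/4 + 7*k/4 + 5/4.
deg f ≤ 4 (via 0,0,3).
Coefficient equations give f(k) = k*(k + 4)*(k**2 - k + 1)/4.
Get s_k = R·t_k = k*(k**3 + 3*k**2 - 3*k + 4) with R(k) = B(k−1)f(k)/C(k) = k*(k + 4)*(k**2 - k + 1)/(4*k**3 + 15*k**2 + 7*k + 5).
Δs = 4*k**3 + 15*k**2 + 7*k + 5, as required.
Telescoping: Σ = s_(11) − s_(3) = 18315 − (147) = 18168.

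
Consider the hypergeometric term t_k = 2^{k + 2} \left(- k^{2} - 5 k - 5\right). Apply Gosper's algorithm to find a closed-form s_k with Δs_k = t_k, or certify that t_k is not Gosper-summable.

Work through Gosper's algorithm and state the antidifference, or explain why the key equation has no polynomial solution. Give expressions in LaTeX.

s_k = 2^{k + 2} \left(- k^{2} - k - 1\right)

r(k) = 2*(k**2 + 7*k + 11)/(k**2 + 5*k + 5) after simplifying.
Gosper form: A/B · C(k+1)/C(k) with A=2, B=1, C=k**2 + 5*k + 5.
Set up (2)·f(k+1) − (1)·f(k) − (k**2 + 5*k + 5) = 0.
deg f ≤ 2 (via 0,0,2).
Solve for f: f(k) = k**2 + k + 1 (degree 2 ≤ 2).
R(k) = B(k−1)·f(k)/C(k) = (k**2 + k + 1)/(k**2 + 5*k + 5); s_k = R·t_k = 2**(k + 2)*(-k**2 - k - 1).
Verify: 2**(k + 2)*(-k**2 - 5*k - 5) matches t_k.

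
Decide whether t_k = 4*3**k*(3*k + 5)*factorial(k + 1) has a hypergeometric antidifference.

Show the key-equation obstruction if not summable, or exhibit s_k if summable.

Yes. s_k = 4*3**k*factorial(k + 1).

Compute t_(k+1)/t_k: get 3*(k + 2)*(3*k + 8)/(3*k + 5).
Normal form (A,B,C) = (3*k + 6, 1, k + 5/3).
f must satisfy (3*k + 6)·f(k+1) − (1)·f(k) = k + 5/3.
deg f ≤ 0 (via 1,0,1).
Solve for f: f(k) = 1/3 (degree 0 ≤ 0).
R(k) = B(k−1)·f(k)/C(k) = 1/(3*k + 5); s_k = R·t_k = 4*3**k*factorial(k + 1).
Verify: 4*3**k*(3*k + 5)*factorial(k + 1) matches t_k.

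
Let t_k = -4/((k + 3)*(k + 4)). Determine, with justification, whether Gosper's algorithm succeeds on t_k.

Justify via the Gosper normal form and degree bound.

Compute t_(k+1)/t_k: get (k + 3)/(k + 5).
So A=k + 3 and B=k + 5, with C=1.
f must satisfy (k + 3)·f(k+1) − (k + 4)·f(k) = 1.
Degrees (1,1,0) ⇒ d ≤ 1.
Coefficient equations give f(k) = k/3.
R(k) = B(k−1)·f(k)/C(k) = k*(k + 4)/3; s_k = R·t_k = -4*k/(3*k + 9).
s_(k+1) − s_k = -4/(k**2 + 7*k + 12) = t_k.

Yes. s_k = -4*k/(3*k + 9).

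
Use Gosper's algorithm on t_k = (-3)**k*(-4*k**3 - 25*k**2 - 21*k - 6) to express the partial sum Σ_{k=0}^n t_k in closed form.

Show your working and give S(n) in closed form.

S(n) = (-3)**(n + 1)*(n**3 + 7*n**2 + 8*n + 2)

The ratio is 3*(-4*k**3 - 37*k**2 - 83*k - 56)/(4*k**3 + 25*k**2 + 21*k + 6).
So A=-3 and B=1, with C=k**3 + 25*k**2/4 + 21*k/4 + 3/2.
Key eq: (-3)·f(k+1) = (1)·f(k) + (k**3 + 25*k**2/4 + 21*k/4 + 3/2).
d = 3 from the (0,0,3) case.
Match coefficients ⇒ f(k) = -k*(k**2 + 4*k - 3)/4.
R(k) = B(k−1)·f(k)/C(k) = -k*(k**2 + 4*k - 3)/(4*k**3 + 25*k**2 + 21*k + 6); s_k = R·t_k = (-3)**k*k*(k**2 + 4*k - 3).
Δs = (-3)**k*(-4*k**3 - 25*k**2 - 21*k - 6), as required.
Σ_(k=0)^n t_k = s_(n+1) − s_(0) = ((-3)**(n + 1)*(n**3 + 7*n**2 + 8*n + 2)) − (0), i.e. (-3)**(n + 1)*(n**3 + 7*n**2 + 8*n + 2).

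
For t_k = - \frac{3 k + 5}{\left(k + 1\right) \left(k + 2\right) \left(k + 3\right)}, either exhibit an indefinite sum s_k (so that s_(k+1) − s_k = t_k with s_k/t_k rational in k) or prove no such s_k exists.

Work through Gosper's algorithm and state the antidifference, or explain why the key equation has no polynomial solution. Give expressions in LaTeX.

s_k = \frac{k \left(- 2 k - 3\right)}{\left(k + 1\right) \left(k + 2\right)}

r(k) = (k + 1)*(3*k + 8)/((k + 4)*(3*k + 5)) after simplifying.
A = k + 1, B = k + 4, C = k + 5/3.
Set up (k + 1)·f(k+1) − (k + 3)·f(k) − (k + 5/3) = 0.
Degrees (1,1,1) ⇒ d ≤ 2.
Match coefficients ⇒ f(k) = k*(2*k + 3)/3.
Then R = B(k−1)f/C = k*(k + 3)*(2*k + 3)/(3*k + 5), so s_k = R(k)·t_k = k*(-2*k - 3)/((k + 1)*(k + 2)).
Verify: (-3*k - 5)/(k**3 + 6*k**2 + 11*k + 6) matches t_k.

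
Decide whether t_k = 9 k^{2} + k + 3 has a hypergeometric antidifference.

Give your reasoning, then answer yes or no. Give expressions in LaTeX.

t_(k+1)/t_k = (k + 9*(k + 1)**2 + 4)/(9*k**2 + k + 3).
Take A(k)=1, B(k)=1, C(k)=k**2 + k/9 + 1/3.
Solve (1)·f(k+1) − (1)·f(k) = k**2 + k/9 + 1/3.
deg f ≤ 3 (via 0,0,2).
Solve for f: f(k) = k*(3*k**2 - 4*k + 4)/9 (degree 3 ≤ 3).
R(k) = B(k−1)·f(k)/C(k) = k*(3*k**2 - 4*k + 4)/(9*k**2 + k + 3); s_k = R·t_k = k*(3*k**2 - 4*k + 4).
Check: Δs_k = 9*k**2 + k + 3. ✓

Yes. s_k = k \left(3 k^{2} - 4 k + 4\right).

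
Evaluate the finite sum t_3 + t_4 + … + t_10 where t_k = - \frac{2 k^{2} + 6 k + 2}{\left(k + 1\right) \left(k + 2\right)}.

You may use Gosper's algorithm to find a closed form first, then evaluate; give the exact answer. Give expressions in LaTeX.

r(k) = (k + 1)*(3*k + (k + 1)**2 + 4)/((k + 3)*(k**2 + 3*k + 1)) after simplifying.
Factor: A=k + 1; B=k + 3; C=k**2 + 3*k + 1.
Key eq: (k + 1)·f(k+1) = (k + 2)·f(k) + (k**2 + 3*k + 1).
Degrees (1,1,2) ⇒ d ≤ 2.
Solving with deg f ≤ 2: f(k) = k**2.
Get s_k = R·t_k = -2*k**2/(k + 1) with R(k) = B(k−1)f(k)/C(k) = k**2*(k + 2)/(k**2 + 3*k + 1).
Check: Δs_k = 2*(-k**2 - 3*k - 1)/(k**2 + 3*k + 2). ✓
Sum = s_(11) − s_(3); s_(11) = -121/6, s_(3) = -9/2 ⇒ -47/3.

Σ = -47/3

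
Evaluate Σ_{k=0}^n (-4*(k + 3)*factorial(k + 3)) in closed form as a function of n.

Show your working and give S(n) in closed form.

S(n) = 24 - 4*factorial(n + 4)

t_(k+1)/t_k = (k + 4)**2/(k + 3).
Normal form (A,B,C) = (k + 4, 1, k + 3).
Solve (k + 4)·f(k+1) − (1)·f(k) = k + 3.
From deg A=1, deg B=0, deg C=1: d=0.
Solving with deg f ≤ 0: f(k) = 1.
So s_k = (B(k−1)f/C)·t_k = (1/(k + 3))·t_k = -4*factorial(k + 3).
s_(k+1) − s_k = -4*(k + 3)*factorial(k + 3) = t_k.
Σ_(k=0)^n t_k = s_(n+1) − s_(0) = (-4*factorial(n + 4)) − (-24), i.e. 24 - 4*factorial(n + 4).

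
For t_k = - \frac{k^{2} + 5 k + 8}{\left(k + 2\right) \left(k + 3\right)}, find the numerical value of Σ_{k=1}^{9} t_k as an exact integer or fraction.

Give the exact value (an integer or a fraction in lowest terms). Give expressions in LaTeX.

Ratio r(k) = (k + 2)*(5*k + (k + 1)**2 + 13)/((k + 4)*(k**2 + 5*k + 8)).
Normal form (A,B,C) = (k + 2, k + 4, k**2 + 5*k + 8).
Key eq: (k + 2)·f(k+1) = (k + 3)·f(k) + (k**2 + 5*k + 8).
deg f ≤ 2 (via 1,1,2).
A polynomial solution: f(k) = k*(k + 3).
Certificate R = B(k−1)f/C = k*(k + 3)**2/(k**2 + 5*k + 8) gives s_k = k*(-k - 3)/(k + 2).
s_(k+1) − s_k = (-k**2 - 5*k - 8)/(k**2 + 5*k + 6) = t_k.
Telescoping: Σ = s_(10) − s_(1) = -65/6 − (-4/3) = -19/2.

Σ = -19/2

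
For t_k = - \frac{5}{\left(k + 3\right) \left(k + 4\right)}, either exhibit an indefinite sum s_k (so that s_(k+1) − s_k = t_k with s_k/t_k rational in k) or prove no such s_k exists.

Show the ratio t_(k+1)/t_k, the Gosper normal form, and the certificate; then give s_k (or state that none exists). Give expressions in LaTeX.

s_k = - \frac{5 k}{3 k + 9}

The ratio is (k + 3)/(k + 5).
Normal form (A,B,C) = (k + 3, k + 5, 1).
Need (k + 3)·f(k+1) − (k + 4)·f(k) = 1.
From deg A=1, deg B=1, deg C=0: d=1.
Coefficient equations give f(k) = k/3.
Then R = B(k−1)f/C = k*(k + 4)/3, so s_k = R(k)·t_k = -5*k/(3*k + 9).
Verify: -5/(k**2 + 7*k + 12) matches t_k.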